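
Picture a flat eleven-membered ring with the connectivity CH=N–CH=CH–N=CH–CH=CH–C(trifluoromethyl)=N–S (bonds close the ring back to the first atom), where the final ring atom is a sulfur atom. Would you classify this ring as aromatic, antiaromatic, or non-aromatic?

Antiaromatic

All ring atoms are sp² and supply a p orbital to the ring (each doubly-bonded ring atom is sp² with one p-orbital electron; each sp² =N– keeps its lone pair in-plane and puts one electron into the π system; the sulfur donates one lone pair from its p orbital); the conjugation is uninterrupted.
Adding the contributions, 5 × 2 = 10 from the double-bond units + 2 from the S atom = 12.
A 4n π count (12, n = 3) in a planar conjugated ring means antiaromatic.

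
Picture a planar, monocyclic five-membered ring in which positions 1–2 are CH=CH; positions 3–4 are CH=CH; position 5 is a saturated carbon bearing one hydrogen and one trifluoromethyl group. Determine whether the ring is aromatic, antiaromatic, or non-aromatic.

Non-aromatic

At the CH(trifluoromethyl) position, that saturated carbon is sp³ and has no p orbital in the ring π system; the ring's p-orbital overlap is broken there.
Broken conjugation rules out both aromaticity and antiaromaticity.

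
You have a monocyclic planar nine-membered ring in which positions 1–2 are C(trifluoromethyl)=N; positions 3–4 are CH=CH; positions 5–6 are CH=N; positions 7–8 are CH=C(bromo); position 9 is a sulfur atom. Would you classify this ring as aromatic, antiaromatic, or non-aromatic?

Aromatic

All ring atoms are sp² and supply a p orbital to the ring (each doubly-bonded ring atom is sp² with one p-orbital electron; the doubly-bonded nitrogens are pyridine-type — their lone pairs lie in the ring plane, leaving one electron in the p orbital; the sulfur donates one lone pair from its p orbital); the conjugation is uninterrupted.
Counting π electrons: 4 × 2 = 8 from the double-bond units + 2 from the S atom = 10.
That gives a 4n+2 count (10, n = 2).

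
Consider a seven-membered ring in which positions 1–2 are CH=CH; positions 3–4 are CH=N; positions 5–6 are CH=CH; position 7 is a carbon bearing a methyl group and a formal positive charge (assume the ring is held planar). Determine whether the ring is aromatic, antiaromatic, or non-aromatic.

Aromatic

The p orbitals form a continuous loop: each doubly-bonded ring atom is sp² with one p-orbital electron; each =N– nitrogen is pyridine-type (lone pair in the sp² plane, one electron in the p orbital); the carbocation has an empty p orbital. The ring is fully conjugated.
Counting π electrons: 3 × 2 = 6 from the double-bond units + 0 from the C(methyl)(+) atom = 6.
With 6 π electrons (n = 1), the Hückel 4n+2 condition holds.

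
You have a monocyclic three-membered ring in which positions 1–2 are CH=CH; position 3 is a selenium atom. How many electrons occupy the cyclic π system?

Every ring atom contributes a p orbital perpendicular to the ring (every atom in a ring double bond is sp² and brings one electron to the p orbital; the selenium donates one lone pair from its p orbital), so the π system is cyclic and fully conjugated.
Counting π electrons: 1 × 2 = 2 from the double-bond unit + 2 from the Se atom = 4.

4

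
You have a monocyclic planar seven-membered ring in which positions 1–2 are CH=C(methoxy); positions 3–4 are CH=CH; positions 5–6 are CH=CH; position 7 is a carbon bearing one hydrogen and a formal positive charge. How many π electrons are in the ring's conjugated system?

6

All ring atoms are sp² and supply a p orbital to the ring (each doubly-bonded ring atom is sp² with one p-orbital electron; the carbocation has an empty p orbital); the conjugation is uninterrupted.
Adding the contributions, 3 × 2 = 6 from the double-bond units + 0 from the CH(+) atom = 6.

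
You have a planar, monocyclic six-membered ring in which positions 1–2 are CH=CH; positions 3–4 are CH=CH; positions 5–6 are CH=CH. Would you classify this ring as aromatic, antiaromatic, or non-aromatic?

Every ring atom contributes a p orbital perpendicular to the ring (each doubly-bonded ring atom is sp² with one p-orbital electron), so the π system is cyclic and fully conjugated.
Adding the contributions, 3 × 2 = 6 from the 3 double-bond units.
With 6 π electrons (n = 1), the Hückel 4n+2 condition holds.

Aromatic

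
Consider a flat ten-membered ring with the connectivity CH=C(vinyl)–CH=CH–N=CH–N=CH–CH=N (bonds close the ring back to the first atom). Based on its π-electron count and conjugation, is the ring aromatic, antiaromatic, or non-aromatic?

Aromatic

All ring atoms are sp² and supply a p orbital to the ring (every atom in a ring double bond is sp² and brings one electron to the p orbital; each sp² =N– keeps its lone pair in-plane and puts one electron into the π system); the conjugation is uninterrupted.
Counting π electrons: 5 × 2 = 10 from the 5 double-bond units.
That gives a 4n+2 count (10, n = 2).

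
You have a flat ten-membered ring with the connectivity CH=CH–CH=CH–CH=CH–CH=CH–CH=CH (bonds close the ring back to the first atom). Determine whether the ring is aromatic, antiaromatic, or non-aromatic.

All ring atoms are sp² and supply a p orbital to the ring (every atom in a ring double bond is sp² and brings one electron to the p orbital); the conjugation is uninterrupted.
Counting π electrons: 5 × 2 = 10 from the 5 double-bond units.
10 = 4(2) + 2, which satisfies Hückel's 4n+2 rule.

Aromatic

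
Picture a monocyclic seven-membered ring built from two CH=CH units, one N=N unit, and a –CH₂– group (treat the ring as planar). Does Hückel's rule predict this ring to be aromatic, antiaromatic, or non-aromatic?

The CH2 position has four σ bonds — the tetrahedral CH₂ carbon is sp³ and has no p orbital in the ring π system — so the cyclic conjugation is interrupted.
Broken conjugation rules out both aromaticity and antiaromaticity.

Non-aromatic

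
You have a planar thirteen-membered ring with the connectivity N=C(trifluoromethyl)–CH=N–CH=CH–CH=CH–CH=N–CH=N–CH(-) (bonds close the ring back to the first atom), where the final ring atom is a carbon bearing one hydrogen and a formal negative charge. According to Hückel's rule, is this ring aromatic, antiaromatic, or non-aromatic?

Aromatic

Every ring atom contributes a p orbital perpendicular to the ring (the double-bond atoms are sp², each contributing one p electron; each =N– nitrogen is pyridine-type (lone pair in the sp² plane, one electron in the p orbital); the carbanion's lone pair occupies the p orbital), so the π system is cyclic and fully conjugated.
Counting π electrons: 6 × 2 = 12 from the double-bond units + 2 from the CH(-) atom = 14.
14 = 4(3) + 2, which satisfies Hückel's 4n+2 rule.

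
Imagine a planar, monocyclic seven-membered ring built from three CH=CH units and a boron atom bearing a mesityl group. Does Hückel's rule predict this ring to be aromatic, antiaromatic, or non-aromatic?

All ring atoms are sp² and supply a p orbital to the ring (the double-bond atoms are sp², each contributing one p electron; the boron has an empty p orbital); the conjugation is uninterrupted.
Adding the contributions, 3 × 2 = 6 from the double-bond units + 0 from the B(mesityl) atom = 6.
With 6 π electrons (n = 1), the Hückel 4n+2 condition holds.

Aromatic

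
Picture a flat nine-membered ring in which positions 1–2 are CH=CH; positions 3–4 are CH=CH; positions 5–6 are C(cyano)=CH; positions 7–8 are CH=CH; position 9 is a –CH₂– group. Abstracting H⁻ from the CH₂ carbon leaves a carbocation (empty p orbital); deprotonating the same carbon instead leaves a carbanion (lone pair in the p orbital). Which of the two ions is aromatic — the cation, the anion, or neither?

The anion

Both ions have a continuous loop of p orbitals — each ring atom is sp².
Cation: 4 × 2 + 0 = 8 π electrons → 4(2), antiaromatic.
Anion: 4 × 2 + 2 = 10 π electrons → 4(2)+2, aromatic.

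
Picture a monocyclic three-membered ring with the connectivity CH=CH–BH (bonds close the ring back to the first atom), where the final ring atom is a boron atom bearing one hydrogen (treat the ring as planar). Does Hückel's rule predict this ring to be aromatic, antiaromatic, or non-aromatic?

All ring atoms are sp² and supply a p orbital to the ring (each doubly-bonded ring atom is sp² with one p-orbital electron; the boron has an empty p orbital); the conjugation is uninterrupted.
π-electron count: 1 × 2 = 2 from the double-bond unit + 0 from the BH atom = 2.
With 2 π electrons (n = 0), the Hückel 4n+2 condition holds.

Aromatic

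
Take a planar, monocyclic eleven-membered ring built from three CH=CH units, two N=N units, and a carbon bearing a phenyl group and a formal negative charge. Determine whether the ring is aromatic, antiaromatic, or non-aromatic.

Every ring atom contributes a p orbital perpendicular to the ring (every atom in a ring double bond is sp² and brings one electron to the p orbital; each sp² =N– keeps its lone pair in-plane and puts one electron into the π system; the carbanion's lone pair occupies the p orbital), so the π system is cyclic and fully conjugated.
π-electron count: 5 × 2 = 10 from the double-bond units + 2 from the C(phenyl)(-) atom = 12.
12 = 4(3); a planar, fully conjugated 4n system is antiaromatic.

Antiaromatic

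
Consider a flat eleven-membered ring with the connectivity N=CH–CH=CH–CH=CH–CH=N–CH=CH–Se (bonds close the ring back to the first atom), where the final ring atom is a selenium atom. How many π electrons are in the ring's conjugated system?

All ring atoms are sp² and supply a p orbital to the ring (the double-bond atoms are sp², each contributing one p electron; each sp² =N– keeps its lone pair in-plane and puts one electron into the π system; the selenium donates one lone pair from its p orbital); the conjugation is uninterrupted.
Tallying contributions gives 5 × 2 = 10 from the double-bond units + 2 from the Se atom = 12.

12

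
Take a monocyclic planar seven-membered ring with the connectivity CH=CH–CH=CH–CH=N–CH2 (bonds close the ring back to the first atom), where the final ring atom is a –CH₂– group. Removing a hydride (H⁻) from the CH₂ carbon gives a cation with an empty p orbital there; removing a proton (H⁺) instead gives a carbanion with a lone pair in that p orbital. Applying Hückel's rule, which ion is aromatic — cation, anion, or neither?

Both ions have a continuous loop of p orbitals — each ring atom is sp².
Cation: 3 × 2 + 0 = 6 π electrons → 4(1)+2, aromatic.
Anion: 3 × 2 + 2 = 8 π electrons → 4(2), antiaromatic.

The cation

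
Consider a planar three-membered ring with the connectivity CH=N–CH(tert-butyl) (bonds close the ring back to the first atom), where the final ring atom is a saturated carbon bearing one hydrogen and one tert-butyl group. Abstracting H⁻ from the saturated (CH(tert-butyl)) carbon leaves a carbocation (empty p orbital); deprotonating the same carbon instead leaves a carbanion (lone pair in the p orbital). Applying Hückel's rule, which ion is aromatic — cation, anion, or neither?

Once that carbon is sp², every ring atom has a p orbital and both ions are fully conjugated.
Cation: 1 × 2 + 0 = 2 π electrons → 4(0)+2, aromatic.
Anion: 1 × 2 + 2 = 4 π electrons → 4(1), antiaromatic.

The cation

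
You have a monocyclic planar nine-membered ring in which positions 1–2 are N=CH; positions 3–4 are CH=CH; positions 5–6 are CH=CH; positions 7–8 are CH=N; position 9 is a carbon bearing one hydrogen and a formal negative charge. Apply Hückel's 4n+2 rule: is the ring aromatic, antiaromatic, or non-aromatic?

All ring atoms are sp² and supply a p orbital to the ring (the double-bond atoms are sp², each contributing one p electron; the doubly-bonded nitrogens are pyridine-type — their lone pairs lie in the ring plane, leaving one electron in the p orbital; the carbanion's lone pair occupies the p orbital); the conjugation is uninterrupted.
Tallying contributions gives 4 × 2 = 8 from the double-bond units + 2 from the CH(-) atom = 10.
Since 10 = 4·2 + 2, the ring meets the 4n+2 criterion.

Aromatic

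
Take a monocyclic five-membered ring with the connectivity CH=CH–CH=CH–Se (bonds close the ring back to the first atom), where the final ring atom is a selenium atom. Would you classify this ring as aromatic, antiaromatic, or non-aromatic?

Aromatic

Every ring atom contributes a p orbital perpendicular to the ring (each doubly-bonded ring atom is sp² with one p-orbital electron; the selenium donates one lone pair from its p orbital), so the π system is cyclic and fully conjugated.
Counting π electrons: 2 × 2 = 4 from the double-bond units + 2 from the Se atom = 6.
6 = 4(1) + 2, which satisfies Hückel's 4n+2 rule.
This is selenophene.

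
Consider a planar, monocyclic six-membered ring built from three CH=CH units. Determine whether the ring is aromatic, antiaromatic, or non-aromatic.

Check conjugation: the double-bond atoms are sp², each contributing one p electron — every position has a p orbital, so the cyclic π system is continuous.
π-electron count: 3 × 2 = 6 from the 3 double-bond units.
6 = 4(1) + 2, which satisfies Hückel's 4n+2 rule.
(The species described is benzene.)

Aromatic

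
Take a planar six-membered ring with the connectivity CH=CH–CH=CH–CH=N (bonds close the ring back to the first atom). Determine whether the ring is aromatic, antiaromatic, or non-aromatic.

Aromatic

Check conjugation: every atom in a ring double bond is sp² and brings one electron to the p orbital; each =N– nitrogen is pyridine-type (lone pair in the sp² plane, one electron in the p orbital) — every position has a p orbital, so the cyclic π system is continuous.
π-electron count: 3 × 2 = 6 from the 3 double-bond units.
With 6 π electrons (n = 1), the Hückel 4n+2 condition holds.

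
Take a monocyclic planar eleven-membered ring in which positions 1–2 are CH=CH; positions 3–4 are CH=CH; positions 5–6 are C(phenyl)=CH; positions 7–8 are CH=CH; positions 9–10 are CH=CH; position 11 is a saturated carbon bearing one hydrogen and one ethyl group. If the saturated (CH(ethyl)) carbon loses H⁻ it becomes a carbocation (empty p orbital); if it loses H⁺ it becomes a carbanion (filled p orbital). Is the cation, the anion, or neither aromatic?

The cation

Both ions have a continuous loop of p orbitals — each ring atom is sp².
Cation: 5 × 2 + 0 = 10 π electrons → 4(2)+2, aromatic.
Anion: 5 × 2 + 2 = 12 π electrons → 4(3), antiaromatic.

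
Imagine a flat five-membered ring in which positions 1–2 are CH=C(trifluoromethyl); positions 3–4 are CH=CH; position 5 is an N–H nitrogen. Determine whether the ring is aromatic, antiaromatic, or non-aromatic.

Check conjugation: each doubly-bonded ring atom is sp² with one p-orbital electron; the pyrrole-type nitrogen donates its lone pair from the p orbital — every position has a p orbital, so the cyclic π system is continuous.
Adding the contributions, 2 × 2 = 4 from the double-bond units + 2 from the NH atom = 6.
Since 6 = 4·1 + 2, the ring meets the 4n+2 criterion.

Aromatic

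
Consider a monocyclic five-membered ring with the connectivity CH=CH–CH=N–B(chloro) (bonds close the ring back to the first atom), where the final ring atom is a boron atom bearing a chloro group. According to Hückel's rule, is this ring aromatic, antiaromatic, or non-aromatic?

Check conjugation: every atom in a ring double bond is sp² and brings one electron to the p orbital; each =N– nitrogen is pyridine-type (lone pair in the sp² plane, one electron in the p orbital); the boron has an empty p orbital — every position has a p orbital, so the cyclic π system is continuous.
Tallying contributions gives 2 × 2 = 4 from the double-bond units + 0 from the B(chloro) atom = 4.
A 4n π count (4, n = 1) in a planar conjugated ring means antiaromatic.

Antiaromatic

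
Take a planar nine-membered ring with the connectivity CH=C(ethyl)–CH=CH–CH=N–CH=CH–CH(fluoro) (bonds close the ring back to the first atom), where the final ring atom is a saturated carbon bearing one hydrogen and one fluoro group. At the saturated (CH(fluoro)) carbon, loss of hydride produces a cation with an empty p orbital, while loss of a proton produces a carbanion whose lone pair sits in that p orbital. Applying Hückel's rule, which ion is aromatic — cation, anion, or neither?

Once that carbon is sp², every ring atom has a p orbital and both ions are fully conjugated.
Cation: 4 × 2 + 0 = 8 π electrons → 4(2), antiaromatic.
Anion: 4 × 2 + 2 = 10 π electrons → 4(2)+2, aromatic.

The anion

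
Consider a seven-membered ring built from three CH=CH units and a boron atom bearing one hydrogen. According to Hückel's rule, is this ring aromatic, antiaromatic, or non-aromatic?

The p orbitals form a continuous loop: the double-bond atoms are sp², each contributing one p electron; the boron has an empty p orbital. The ring is fully conjugated.
Adding the contributions, 3 × 2 = 6 from the double-bond units + 0 from the BH atom = 6.
Since 6 = 4·1 + 2, the ring meets the 4n+2 criterion.

Aromatic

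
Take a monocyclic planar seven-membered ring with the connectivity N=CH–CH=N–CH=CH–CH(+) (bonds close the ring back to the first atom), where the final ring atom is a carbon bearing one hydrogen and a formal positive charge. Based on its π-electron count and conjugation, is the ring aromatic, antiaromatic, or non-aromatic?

Aromatic

All ring atoms are sp² and supply a p orbital to the ring (the double-bond atoms are sp², each contributing one p electron; each =N– nitrogen is pyridine-type (lone pair in the sp² plane, one electron in the p orbital); the carbocation has an empty p orbital); the conjugation is uninterrupted.
Tallying contributions gives 3 × 2 = 6 from the double-bond units + 0 from the CH(+) atom = 6.
With 6 π electrons (n = 1), the Hückel 4n+2 condition holds.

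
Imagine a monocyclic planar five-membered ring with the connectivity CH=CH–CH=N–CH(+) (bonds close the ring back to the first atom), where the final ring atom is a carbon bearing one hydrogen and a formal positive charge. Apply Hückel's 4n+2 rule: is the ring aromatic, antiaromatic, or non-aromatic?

Antiaromatic

All ring atoms are sp² and supply a p orbital to the ring (every atom in a ring double bond is sp² and brings one electron to the p orbital; each sp² =N– keeps its lone pair in-plane and puts one electron into the π system; the carbocation has an empty p orbital); the conjugation is uninterrupted.
π-electron count: 2 × 2 = 4 from the double-bond units + 0 from the CH(+) atom = 4.
A 4n π count (4, n = 1) in a planar conjugated ring means antiaromatic.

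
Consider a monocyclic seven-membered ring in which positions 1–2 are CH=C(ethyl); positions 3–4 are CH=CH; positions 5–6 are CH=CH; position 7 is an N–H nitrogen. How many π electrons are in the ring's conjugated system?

Check conjugation: each doubly-bonded ring atom is sp² with one p-orbital electron; the pyrrole-type nitrogen donates its lone pair from the p orbital — every position has a p orbital, so the cyclic π system is continuous.
Adding the contributions, 3 × 2 = 6 from the double-bond units + 2 from the NH atom = 8.

8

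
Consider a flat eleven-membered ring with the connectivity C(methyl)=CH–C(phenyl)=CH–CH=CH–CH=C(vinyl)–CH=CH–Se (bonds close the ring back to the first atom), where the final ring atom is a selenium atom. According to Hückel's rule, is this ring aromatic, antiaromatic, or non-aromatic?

Antiaromatic

Check conjugation: the double-bond atoms are sp², each contributing one p electron; the selenium donates one lone pair from its p orbital — every position has a p orbital, so the cyclic π system is continuous.
Tallying contributions gives 5 × 2 = 10 from the double-bond units + 2 from the Se atom = 12.
A 4n π count (12, n = 3) in a planar conjugated ring means antiaromatic.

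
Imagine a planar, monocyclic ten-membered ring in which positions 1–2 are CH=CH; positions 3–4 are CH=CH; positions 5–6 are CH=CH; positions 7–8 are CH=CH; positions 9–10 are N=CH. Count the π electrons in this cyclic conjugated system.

10

All ring atoms are sp² and supply a p orbital to the ring (every atom in a ring double bond is sp² and brings one electron to the p orbital; each sp² =N– keeps its lone pair in-plane and puts one electron into the π system); the conjugation is uninterrupted.
π-electron count: 5 × 2 = 10 from the 5 double-bond units.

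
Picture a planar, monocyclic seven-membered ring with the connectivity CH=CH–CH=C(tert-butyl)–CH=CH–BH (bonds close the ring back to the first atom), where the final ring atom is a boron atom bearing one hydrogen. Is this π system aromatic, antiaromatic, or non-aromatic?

The p orbitals form a continuous loop: every atom in a ring double bond is sp² and brings one electron to the p orbital; the boron has an empty p orbital. The ring is fully conjugated.
Counting π electrons: 3 × 2 = 6 from the double-bond units + 0 from the BH atom = 6.
6 = 4(1) + 2, which satisfies Hückel's 4n+2 rule.

Aromatic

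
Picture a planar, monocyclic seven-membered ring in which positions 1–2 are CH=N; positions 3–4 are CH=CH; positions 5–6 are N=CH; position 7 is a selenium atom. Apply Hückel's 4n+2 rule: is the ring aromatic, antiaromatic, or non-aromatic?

Antiaromatic

The p orbitals form a continuous loop: the double-bond atoms are sp², each contributing one p electron; each sp² =N– keeps its lone pair in-plane and puts one electron into the π system; the selenium donates one lone pair from its p orbital. The ring is fully conjugated.
Tallying contributions gives 3 × 2 = 6 from the double-bond units + 2 from the Se atom = 8.
8 is a 4n count (n = 2), so the planar conjugated ring is antiaromatic.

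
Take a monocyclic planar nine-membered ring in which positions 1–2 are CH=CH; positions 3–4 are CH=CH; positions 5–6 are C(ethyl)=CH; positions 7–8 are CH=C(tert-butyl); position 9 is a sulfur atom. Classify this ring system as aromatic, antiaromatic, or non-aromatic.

Aromatic

All ring atoms are sp² and supply a p orbital to the ring (the double-bond atoms are sp², each contributing one p electron; the sulfur donates one lone pair from its p orbital); the conjugation is uninterrupted.
π-electron count: 4 × 2 = 8 from the double-bond units + 2 from the S atom = 10.
10 = 4(2) + 2, which satisfies Hückel's 4n+2 rule.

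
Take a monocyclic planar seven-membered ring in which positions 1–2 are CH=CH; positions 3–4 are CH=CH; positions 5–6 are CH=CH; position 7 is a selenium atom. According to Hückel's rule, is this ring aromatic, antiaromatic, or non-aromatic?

Check conjugation: every atom in a ring double bond is sp² and brings one electron to the p orbital; the selenium donates one lone pair from its p orbital — every position has a p orbital, so the cyclic π system is continuous.
Adding the contributions, 3 × 2 = 6 from the double-bond units + 2 from the Se atom = 8.
8 is a 4n count (n = 2), so the planar conjugated ring is antiaromatic.

Antiaromatic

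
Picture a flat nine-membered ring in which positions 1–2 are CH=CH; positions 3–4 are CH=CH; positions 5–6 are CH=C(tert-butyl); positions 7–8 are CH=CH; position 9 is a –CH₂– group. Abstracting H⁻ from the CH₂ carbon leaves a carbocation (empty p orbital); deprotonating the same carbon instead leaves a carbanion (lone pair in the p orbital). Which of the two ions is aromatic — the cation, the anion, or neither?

Both ions have a continuous loop of p orbitals — each ring atom is sp².
Cation: 4 × 2 + 0 = 8 π electrons → 4(2), antiaromatic.
Anion: 4 × 2 + 2 = 10 π electrons → 4(2)+2, aromatic.

The anion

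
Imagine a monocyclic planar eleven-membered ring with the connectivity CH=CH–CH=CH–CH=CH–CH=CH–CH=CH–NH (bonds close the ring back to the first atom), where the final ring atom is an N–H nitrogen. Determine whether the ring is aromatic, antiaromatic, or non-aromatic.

The p orbitals form a continuous loop: every atom in a ring double bond is sp² and brings one electron to the p orbital; the pyrrole-type nitrogen donates its lone pair from the p orbital. The ring is fully conjugated.
π-electron count: 5 × 2 = 10 from the double-bond units + 2 from the NH atom = 12.
With 12 = 4·3 π electrons, Hückel's rule classifies the planar ring as antiaromatic.

Antiaromatic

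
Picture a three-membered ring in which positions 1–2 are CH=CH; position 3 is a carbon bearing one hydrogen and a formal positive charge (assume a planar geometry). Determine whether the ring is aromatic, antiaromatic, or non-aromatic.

All ring atoms are sp² and supply a p orbital to the ring (each doubly-bonded ring atom is sp² with one p-orbital electron; the carbocation has an empty p orbital); the conjugation is uninterrupted.
Tallying contributions gives 1 × 2 = 2 from the double-bond unit + 0 from the CH(+) atom = 2.
Since 2 = 4·0 + 2, the ring meets the 4n+2 criterion.
(The species described is the cyclopropenyl cation.)

Aromatic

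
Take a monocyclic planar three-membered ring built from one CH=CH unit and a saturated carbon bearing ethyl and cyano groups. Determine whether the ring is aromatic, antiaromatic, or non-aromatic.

Non-aromatic

The C(ethyl)(cyano) carbon is saturated: that saturated carbon is sp³ and has no p orbital in the ring π system. Conjugation is not continuous around the ring.
Broken conjugation rules out both aromaticity and antiaromaticity.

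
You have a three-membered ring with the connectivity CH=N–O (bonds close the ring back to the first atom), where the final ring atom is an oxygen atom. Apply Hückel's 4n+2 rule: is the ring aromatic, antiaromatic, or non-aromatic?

Antiaromatic

All ring atoms are sp² and supply a p orbital to the ring (each doubly-bonded ring atom is sp² with one p-orbital electron; the doubly-bonded nitrogens are pyridine-type — their lone pairs lie in the ring plane, leaving one electron in the p orbital; the oxygen donates one lone pair from its p orbital); the conjugation is uninterrupted.
Adding the contributions, 1 × 2 = 2 from the double-bond unit + 2 from the O atom = 4.
With 4 = 4·1 π electrons, Hückel's rule classifies the planar ring as antiaromatic.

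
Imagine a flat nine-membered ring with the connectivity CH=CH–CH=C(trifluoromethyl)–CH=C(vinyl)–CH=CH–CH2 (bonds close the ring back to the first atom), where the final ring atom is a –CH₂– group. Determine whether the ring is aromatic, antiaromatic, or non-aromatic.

Because the tetrahedral CH₂ carbon is sp³ and has no p orbital in the ring π system at the CH2 position, the π system cannot extend all the way around the ring.
A ring that is not fully conjugated cannot be aromatic or antiaromatic regardless of its π-electron count.

Non-aromatic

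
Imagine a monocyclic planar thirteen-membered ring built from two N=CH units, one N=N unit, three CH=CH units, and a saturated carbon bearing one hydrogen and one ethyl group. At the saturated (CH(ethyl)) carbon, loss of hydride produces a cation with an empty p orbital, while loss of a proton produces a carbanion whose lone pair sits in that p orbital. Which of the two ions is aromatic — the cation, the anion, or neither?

In either ion the ring is fully conjugated: every atom, including the new sp² carbon, supplies a p orbital.
Cation: 6 × 2 + 0 = 12 π electrons → 4(3), antiaromatic.
Anion: 6 × 2 + 2 = 14 π electrons → 4(3)+2, aromatic.

The anion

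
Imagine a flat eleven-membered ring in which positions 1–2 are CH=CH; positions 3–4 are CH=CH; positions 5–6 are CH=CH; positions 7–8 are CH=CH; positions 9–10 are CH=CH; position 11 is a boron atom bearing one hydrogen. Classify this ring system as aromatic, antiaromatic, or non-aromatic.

Aromatic

Check conjugation: each doubly-bonded ring atom is sp² with one p-orbital electron; the boron has an empty p orbital — every position has a p orbital, so the cyclic π system is continuous.
Counting π electrons: 5 × 2 = 10 from the double-bond units + 0 from the BH atom = 10.
With 10 π electrons (n = 2), the Hückel 4n+2 condition holds.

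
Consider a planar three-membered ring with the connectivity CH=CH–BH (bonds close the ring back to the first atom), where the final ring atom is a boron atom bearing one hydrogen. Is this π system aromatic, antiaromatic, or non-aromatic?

Aromatic

Every ring atom contributes a p orbital perpendicular to the ring (each doubly-bonded ring atom is sp² with one p-orbital electron; the boron has an empty p orbital), so the π system is cyclic and fully conjugated.
Counting π electrons: 1 × 2 = 2 from the double-bond unit + 0 from the BH atom = 2.
2 = 4(0) + 2, which satisfies Hückel's 4n+2 rule.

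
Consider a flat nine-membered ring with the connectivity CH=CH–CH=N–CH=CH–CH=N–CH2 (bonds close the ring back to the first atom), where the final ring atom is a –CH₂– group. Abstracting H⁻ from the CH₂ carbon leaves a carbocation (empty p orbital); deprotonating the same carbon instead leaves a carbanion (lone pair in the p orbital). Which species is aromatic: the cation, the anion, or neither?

The anion

Once that carbon is sp², every ring atom has a p orbital and both ions are fully conjugated.
Cation: 4 × 2 + 0 = 8 π electrons → 4(2), antiaromatic.
Anion: 4 × 2 + 2 = 10 π electrons → 4(2)+2, aromatic.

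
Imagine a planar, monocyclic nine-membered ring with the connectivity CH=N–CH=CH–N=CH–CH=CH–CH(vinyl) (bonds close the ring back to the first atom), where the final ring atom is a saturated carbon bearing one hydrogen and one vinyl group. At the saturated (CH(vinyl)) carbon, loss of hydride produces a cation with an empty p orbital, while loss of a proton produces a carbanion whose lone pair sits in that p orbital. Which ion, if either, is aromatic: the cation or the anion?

The anion

Once that carbon is sp², every ring atom has a p orbital and both ions are fully conjugated.
Cation: 4 × 2 + 0 = 8 π electrons → 4(2), antiaromatic.
Anion: 4 × 2 + 2 = 10 π electrons → 4(2)+2, aromatic.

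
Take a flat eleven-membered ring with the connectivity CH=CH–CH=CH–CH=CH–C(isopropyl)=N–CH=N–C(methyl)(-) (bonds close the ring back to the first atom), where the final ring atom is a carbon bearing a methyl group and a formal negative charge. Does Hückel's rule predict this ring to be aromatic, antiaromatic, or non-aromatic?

The p orbitals form a continuous loop: every atom in a ring double bond is sp² and brings one electron to the p orbital; each =N– nitrogen is pyridine-type (lone pair in the sp² plane, one electron in the p orbital); the carbanion's lone pair occupies the p orbital. The ring is fully conjugated.
π-electron count: 5 × 2 = 10 from the double-bond units + 2 from the C(methyl)(-) atom = 12.
12 is a 4n count (n = 3), so the planar conjugated ring is antiaromatic.

Antiaromatic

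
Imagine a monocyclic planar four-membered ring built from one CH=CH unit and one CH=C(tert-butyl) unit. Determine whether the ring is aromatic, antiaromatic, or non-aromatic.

All ring atoms are sp² and supply a p orbital to the ring (the double-bond atoms are sp², each contributing one p electron); the conjugation is uninterrupted.
Counting π electrons: 2 × 2 = 4 from the 2 double-bond units.
4 = 4(1); a planar, fully conjugated 4n system is antiaromatic.

Antiaromatic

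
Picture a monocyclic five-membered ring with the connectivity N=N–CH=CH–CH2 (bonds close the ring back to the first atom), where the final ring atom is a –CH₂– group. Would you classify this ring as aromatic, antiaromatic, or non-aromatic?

The CH2 position has four σ bonds — the tetrahedral CH₂ carbon is sp³ and has no p orbital in the ring π system — so the cyclic conjugation is interrupted.
A ring that is not fully conjugated cannot be aromatic or antiaromatic regardless of its π-electron count.

Non-aromatic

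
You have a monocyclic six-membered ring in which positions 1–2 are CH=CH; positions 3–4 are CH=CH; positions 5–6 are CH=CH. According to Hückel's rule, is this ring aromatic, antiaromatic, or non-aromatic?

Aromatic

Check conjugation: the double-bond atoms are sp², each contributing one p electron — every position has a p orbital, so the cyclic π system is continuous.
Tallying contributions gives 3 × 2 = 6 from the 3 double-bond units.
With 6 π electrons (n = 1), the Hückel 4n+2 condition holds.
(This ring is benzene.)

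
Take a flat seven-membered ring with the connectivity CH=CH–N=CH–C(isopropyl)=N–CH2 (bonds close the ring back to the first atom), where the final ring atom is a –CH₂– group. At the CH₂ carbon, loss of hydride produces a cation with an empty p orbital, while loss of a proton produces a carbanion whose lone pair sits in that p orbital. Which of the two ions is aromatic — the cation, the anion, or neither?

The cation

In both ions every ring atom is sp² and contributes a p orbital, so both rings are fully conjugated.
Cation: 3 × 2 + 0 = 6 π electrons → 4(1)+2, aromatic.
Anion: 3 × 2 + 2 = 8 π electrons → 4(2), antiaromatic.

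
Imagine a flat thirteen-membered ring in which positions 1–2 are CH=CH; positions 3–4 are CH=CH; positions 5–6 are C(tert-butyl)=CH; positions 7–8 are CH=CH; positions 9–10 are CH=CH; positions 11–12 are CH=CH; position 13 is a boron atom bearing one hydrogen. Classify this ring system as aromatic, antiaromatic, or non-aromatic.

All ring atoms are sp² and supply a p orbital to the ring (the double-bond atoms are sp², each contributing one p electron; the boron has an empty p orbital); the conjugation is uninterrupted.
π-electron count: 6 × 2 = 12 from the double-bond units + 0 from the BH atom = 12.
With 12 = 4·3 π electrons, Hückel's rule classifies the planar ring as antiaromatic.

Antiaromatic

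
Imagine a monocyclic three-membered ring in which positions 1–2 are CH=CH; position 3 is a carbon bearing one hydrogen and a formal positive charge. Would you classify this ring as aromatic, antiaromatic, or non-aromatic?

Aromatic

Check conjugation: each doubly-bonded ring atom is sp² with one p-orbital electron; the carbocation has an empty p orbital — every position has a p orbital, so the cyclic π system is continuous.
Adding the contributions, 1 × 2 = 2 from the double-bond unit + 0 from the CH(+) atom = 2.
Since 2 = 4·0 + 2, the ring meets the 4n+2 criterion.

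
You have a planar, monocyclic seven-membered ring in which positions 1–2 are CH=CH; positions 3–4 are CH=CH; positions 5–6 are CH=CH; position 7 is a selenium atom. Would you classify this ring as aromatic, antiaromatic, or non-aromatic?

Antiaromatic

Check conjugation: the double-bond atoms are sp², each contributing one p electron; the selenium donates one lone pair from its p orbital — every position has a p orbital, so the cyclic π system is continuous.
Adding the contributions, 3 × 2 = 6 from the double-bond units + 2 from the Se atom = 8.
8 is a 4n count (n = 2), so the planar conjugated ring is antiaromatic.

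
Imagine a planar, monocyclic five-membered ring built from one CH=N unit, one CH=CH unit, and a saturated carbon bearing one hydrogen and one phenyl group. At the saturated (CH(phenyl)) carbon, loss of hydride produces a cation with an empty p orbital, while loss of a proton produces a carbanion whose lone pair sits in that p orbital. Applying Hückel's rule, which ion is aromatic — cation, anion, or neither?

Both ions have a continuous loop of p orbitals — each ring atom is sp².
Cation: 2 × 2 + 0 = 4 π electrons → 4(1), antiaromatic.
Anion: 2 × 2 + 2 = 6 π electrons → 4(1)+2, aromatic.

The anion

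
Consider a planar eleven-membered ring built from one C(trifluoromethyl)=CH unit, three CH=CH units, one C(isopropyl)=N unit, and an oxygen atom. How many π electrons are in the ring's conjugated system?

12

All ring atoms are sp² and supply a p orbital to the ring (every atom in a ring double bond is sp² and brings one electron to the p orbital; the doubly-bonded nitrogens are pyridine-type — their lone pairs lie in the ring plane, leaving one electron in the p orbital; the oxygen donates one lone pair from its p orbital); the conjugation is uninterrupted.
Tallying contributions gives 5 × 2 = 10 from the double-bond units + 2 from the O atom = 12.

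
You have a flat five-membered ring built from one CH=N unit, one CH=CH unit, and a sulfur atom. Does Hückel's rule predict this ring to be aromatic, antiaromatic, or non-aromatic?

All ring atoms are sp² and supply a p orbital to the ring (every atom in a ring double bond is sp² and brings one electron to the p orbital; each =N– nitrogen is pyridine-type (lone pair in the sp² plane, one electron in the p orbital); the sulfur donates one lone pair from its p orbital); the conjugation is uninterrupted.
Counting π electrons: 2 × 2 = 4 from the double-bond units + 2 from the S atom = 6.
That gives a 4n+2 count (6, n = 1).

Aromatic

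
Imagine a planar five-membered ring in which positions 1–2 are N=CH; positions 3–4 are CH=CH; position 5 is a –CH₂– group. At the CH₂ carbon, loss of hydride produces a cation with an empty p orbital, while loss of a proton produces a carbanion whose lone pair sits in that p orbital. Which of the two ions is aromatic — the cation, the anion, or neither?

The anion

Once that carbon is sp², every ring atom has a p orbital and both ions are fully conjugated.
Cation: 2 × 2 + 0 = 4 π electrons → 4(1), antiaromatic.
Anion: 2 × 2 + 2 = 6 π electrons → 4(1)+2, aromatic.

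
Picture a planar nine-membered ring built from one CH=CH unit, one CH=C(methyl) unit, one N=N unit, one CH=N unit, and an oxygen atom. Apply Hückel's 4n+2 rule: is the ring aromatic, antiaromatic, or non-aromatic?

Aromatic

The p orbitals form a continuous loop: every atom in a ring double bond is sp² and brings one electron to the p orbital; each sp² =N– keeps its lone pair in-plane and puts one electron into the π system; the oxygen donates one lone pair from its p orbital. The ring is fully conjugated.
Tallying contributions gives 4 × 2 = 8 from the double-bond units + 2 from the O atom = 10.
10 = 4(2) + 2, which satisfies Hückel's 4n+2 rule.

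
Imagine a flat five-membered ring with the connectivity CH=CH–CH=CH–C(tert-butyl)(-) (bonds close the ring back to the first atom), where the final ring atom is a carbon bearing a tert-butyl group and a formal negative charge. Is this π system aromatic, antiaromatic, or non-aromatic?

Aromatic

All ring atoms are sp² and supply a p orbital to the ring (every atom in a ring double bond is sp² and brings one electron to the p orbital; the carbanion's lone pair occupies the p orbital); the conjugation is uninterrupted.
Counting π electrons: 2 × 2 = 4 from the double-bond units + 2 from the C(tert-butyl)(-) atom = 6.
Since 6 = 4·1 + 2, the ring meets the 4n+2 criterion.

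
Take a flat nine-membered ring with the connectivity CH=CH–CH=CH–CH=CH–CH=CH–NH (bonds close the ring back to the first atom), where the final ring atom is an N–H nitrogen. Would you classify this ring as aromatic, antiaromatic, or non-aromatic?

Aromatic

All ring atoms are sp² and supply a p orbital to the ring (every atom in a ring double bond is sp² and brings one electron to the p orbital; the pyrrole-type nitrogen donates its lone pair from the p orbital); the conjugation is uninterrupted.
Tallying contributions gives 4 × 2 = 8 from the double-bond units + 2 from the NH atom = 10.
10 = 4(2) + 2, which satisfies Hückel's 4n+2 rule.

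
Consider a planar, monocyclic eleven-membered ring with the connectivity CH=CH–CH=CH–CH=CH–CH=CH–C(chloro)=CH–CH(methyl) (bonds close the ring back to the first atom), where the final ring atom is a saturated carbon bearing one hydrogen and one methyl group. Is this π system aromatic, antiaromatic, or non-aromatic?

The CH(methyl) carbon is saturated: that saturated carbon is sp³ and has no p orbital in the ring π system. Conjugation is not continuous around the ring.
Hückel's rule only applies to fully conjugated rings, so this one is simply non-aromatic.

Non-aromatic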